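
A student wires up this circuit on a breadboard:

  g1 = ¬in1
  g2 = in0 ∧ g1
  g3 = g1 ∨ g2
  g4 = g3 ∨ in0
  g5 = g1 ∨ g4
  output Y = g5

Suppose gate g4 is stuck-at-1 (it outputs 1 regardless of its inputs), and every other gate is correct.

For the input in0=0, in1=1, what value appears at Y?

Propagate with g4 forced: g1=0, g2=0, g3=0, g4=1 [stuck-at-1], g5=1.
So Y = 1. (Without the fault it would be 0.)

1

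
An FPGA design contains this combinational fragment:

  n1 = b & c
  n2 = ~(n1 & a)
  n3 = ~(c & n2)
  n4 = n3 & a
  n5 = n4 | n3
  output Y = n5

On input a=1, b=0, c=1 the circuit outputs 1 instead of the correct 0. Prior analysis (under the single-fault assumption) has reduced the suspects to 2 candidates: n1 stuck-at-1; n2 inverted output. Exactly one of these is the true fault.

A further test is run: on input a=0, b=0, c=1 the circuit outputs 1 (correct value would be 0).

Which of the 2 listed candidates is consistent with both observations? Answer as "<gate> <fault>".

n2 inverted output

Evaluate each candidate on input a=0, b=0, c=1:
  n1 stuck-at-1: n1=1 [stuck-at-1], n2=1, n3=0, n4=0, n5=0 → 0 — eliminated
  n2 inverted output: n1=0, n2=0 [inverted output], n3=1, n4=0, n5=1 → 1 — matches
Only n2 inverted output reproduces the observed 1.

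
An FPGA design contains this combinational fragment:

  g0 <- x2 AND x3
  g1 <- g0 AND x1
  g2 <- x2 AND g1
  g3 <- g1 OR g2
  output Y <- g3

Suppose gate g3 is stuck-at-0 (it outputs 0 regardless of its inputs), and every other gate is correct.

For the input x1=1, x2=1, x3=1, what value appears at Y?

0

Propagate with g3 forced: g0=1, g1=1, g2=1, g3=0 [stuck-at-0].
So Y = 0. (Without the fault it would be 1.)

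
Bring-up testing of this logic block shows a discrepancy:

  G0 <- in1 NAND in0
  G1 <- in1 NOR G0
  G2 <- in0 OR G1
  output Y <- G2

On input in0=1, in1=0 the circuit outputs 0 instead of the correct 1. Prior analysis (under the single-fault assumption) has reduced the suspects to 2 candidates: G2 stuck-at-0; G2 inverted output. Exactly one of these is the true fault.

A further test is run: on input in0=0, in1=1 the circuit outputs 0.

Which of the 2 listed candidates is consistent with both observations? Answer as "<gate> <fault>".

Evaluate each candidate on input in0=0, in1=1:
  G2 stuck-at-0: G0=1, G1=0, G2=0 [stuck-at-0] → 0 — matches
  G2 inverted output: G0=1, G1=0, G2=1 [inverted output] → 1 — eliminated
Only G2 stuck-at-0 reproduces the observed 0.

G2 stuck-at-0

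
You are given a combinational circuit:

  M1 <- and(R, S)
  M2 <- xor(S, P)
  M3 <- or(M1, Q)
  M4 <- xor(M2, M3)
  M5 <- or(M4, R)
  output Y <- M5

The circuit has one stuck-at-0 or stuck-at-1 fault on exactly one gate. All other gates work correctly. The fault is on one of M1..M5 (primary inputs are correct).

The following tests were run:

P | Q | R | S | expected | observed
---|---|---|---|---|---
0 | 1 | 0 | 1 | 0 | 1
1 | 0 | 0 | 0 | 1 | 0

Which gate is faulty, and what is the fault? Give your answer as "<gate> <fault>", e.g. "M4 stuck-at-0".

M2 stuck-at-0

Fault-free values for test 1 (P=0, Q=1, R=0, S=1): M1=0, M2=1, M3=1, M4=0, M5=0, giving Y=0. Observed 1.
Test 1: faults giving observed 1 are {M2 stuck-at-0, M3 stuck-at-0, M4 stuck-at-1, M5 stuck-at-1}.
Test 2 (P=1, Q=0, R=0, S=0): fault-free M1=0, M2=1, M3=0, M4=1, M5=1 → 1; observed 0. Eliminates M3 stuck-at-0, M4 stuck-at-1, M5 stuck-at-1.
Only M2 stuck-at-0 is consistent with every test.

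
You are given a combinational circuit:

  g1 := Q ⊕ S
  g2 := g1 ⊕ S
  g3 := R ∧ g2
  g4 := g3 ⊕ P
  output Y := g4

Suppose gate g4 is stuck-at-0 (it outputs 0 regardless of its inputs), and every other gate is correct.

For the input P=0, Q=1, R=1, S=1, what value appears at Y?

Propagate with g4 forced: g1=0, g2=1, g3=1, g4=0 [stuck-at-0].
So Y = 0. (Without the fault it would be 1.)

0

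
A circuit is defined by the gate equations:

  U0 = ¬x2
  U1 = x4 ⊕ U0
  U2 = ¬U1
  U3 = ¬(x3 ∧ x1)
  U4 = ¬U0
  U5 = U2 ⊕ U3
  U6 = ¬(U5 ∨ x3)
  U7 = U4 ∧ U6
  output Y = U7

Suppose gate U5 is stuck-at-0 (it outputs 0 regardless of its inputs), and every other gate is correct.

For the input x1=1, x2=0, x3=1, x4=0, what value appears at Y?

0

Propagate with U5 forced: U0=1, U1=1, U2=0, U3=0, U4=0, U5=0 [stuck-at-0], U6=0, U7=0.
So Y = 0. (Same as the fault-free value — the fault is masked on this input.)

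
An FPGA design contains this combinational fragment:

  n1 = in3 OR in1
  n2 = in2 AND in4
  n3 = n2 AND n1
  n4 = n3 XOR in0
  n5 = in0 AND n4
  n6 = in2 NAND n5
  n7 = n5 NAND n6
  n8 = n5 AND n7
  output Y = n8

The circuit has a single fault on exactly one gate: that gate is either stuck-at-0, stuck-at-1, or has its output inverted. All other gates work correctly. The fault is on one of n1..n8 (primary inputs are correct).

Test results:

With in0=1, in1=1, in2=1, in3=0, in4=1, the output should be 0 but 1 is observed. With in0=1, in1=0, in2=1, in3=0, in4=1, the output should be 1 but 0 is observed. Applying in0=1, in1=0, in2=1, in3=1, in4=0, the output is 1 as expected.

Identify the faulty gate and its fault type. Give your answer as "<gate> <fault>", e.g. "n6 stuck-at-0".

n1 inverted output

Fault-free values for test 1 (in0=1, in1=1, in2=1, in3=0, in4=1): n1=1, n2=1, n3=1, n4=0, n5=0, n6=1, n7=1, n8=0, giving Y=0. Observed 1.
Test 1: faults giving observed 1 are {n1 stuck-at-0, n1 inverted output, n2 stuck-at-0, n2 inverted output, n3 stuck-at-0, n3 inverted output, n4 stuck-at-1, n4 inverted output, n5 stuck-at-1, n5 inverted output, n8 stuck-at-1, n8 inverted output}.
Test 2 (in0=1, in1=0, in2=1, in3=0, in4=1): fault-free n1=0, n2=1, n3=0, n4=1, n5=1, n6=0, n7=1, n8=1 → 1; observed 0. Eliminates n1 stuck-at-0, n2 stuck-at-0, n2 inverted output, n3 stuck-at-0, n4 stuck-at-1, n5 stuck-at-1, n8 stuck-at-1.
Test 3 (in0=1, in1=0, in2=1, in3=1, in4=0): fault-free n1=1, n2=0, n3=0, n4=1, n5=1, n6=0, n7=1, n8=1 → 1; observed 1. Eliminates n3 inverted output, n4 inverted output, n5 inverted output, n8 inverted output.
Only n1 inverted output is consistent with every test.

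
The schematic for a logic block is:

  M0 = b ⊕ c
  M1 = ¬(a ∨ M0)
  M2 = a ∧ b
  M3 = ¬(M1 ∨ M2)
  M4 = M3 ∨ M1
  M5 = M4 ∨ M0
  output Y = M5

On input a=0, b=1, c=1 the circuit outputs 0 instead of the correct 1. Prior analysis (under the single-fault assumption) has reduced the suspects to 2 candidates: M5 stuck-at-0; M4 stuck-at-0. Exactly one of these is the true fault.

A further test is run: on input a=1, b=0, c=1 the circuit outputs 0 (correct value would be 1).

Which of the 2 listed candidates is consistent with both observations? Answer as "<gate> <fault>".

Evaluate each candidate on input a=1, b=0, c=1:
  M5 stuck-at-0: M0=1, M1=0, M2=0, M3=1, M4=1, M5=0 [stuck-at-0] → 0 — matches
  M4 stuck-at-0: M0=1, M1=0, M2=0, M3=1, M4=0 [stuck-at-0], M5=1 → 1 — eliminated
Only M5 stuck-at-0 reproduces the observed 0.

M5 stuck-at-0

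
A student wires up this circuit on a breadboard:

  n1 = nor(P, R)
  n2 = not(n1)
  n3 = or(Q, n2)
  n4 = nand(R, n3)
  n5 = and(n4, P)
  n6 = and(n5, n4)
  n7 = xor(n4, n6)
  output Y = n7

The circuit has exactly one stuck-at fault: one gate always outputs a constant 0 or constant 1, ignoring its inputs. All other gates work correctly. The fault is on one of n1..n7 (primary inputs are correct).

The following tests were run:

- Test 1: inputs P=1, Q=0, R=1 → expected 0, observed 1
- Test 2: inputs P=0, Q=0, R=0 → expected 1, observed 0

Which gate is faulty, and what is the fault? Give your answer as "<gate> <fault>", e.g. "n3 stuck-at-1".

n6 stuck-at-1

Fault-free values for test 1 (P=1, Q=0, R=1): n1=0, n2=1, n3=1, n4=0, n5=0, n6=0, n7=0, giving Y=0. Observed 1.
Test 1: faults giving observed 1 are {n6 stuck-at-1, n7 stuck-at-1}.
Test 2 (P=0, Q=0, R=0): fault-free n1=1, n2=0, n3=0, n4=1, n5=0, n6=0, n7=1 → 1; observed 0. Eliminates n7 stuck-at-1.
Only n6 stuck-at-1 is consistent with every test.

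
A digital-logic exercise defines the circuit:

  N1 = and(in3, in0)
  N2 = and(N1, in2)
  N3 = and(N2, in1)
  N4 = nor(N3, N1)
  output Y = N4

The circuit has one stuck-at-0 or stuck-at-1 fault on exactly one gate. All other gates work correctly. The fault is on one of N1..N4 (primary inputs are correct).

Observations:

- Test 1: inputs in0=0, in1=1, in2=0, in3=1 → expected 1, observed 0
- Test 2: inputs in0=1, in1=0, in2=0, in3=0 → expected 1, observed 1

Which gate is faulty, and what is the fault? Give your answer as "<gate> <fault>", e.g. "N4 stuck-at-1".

N2 stuck-at-1

Fault-free values for test 1 (in0=0, in1=1, in2=0, in3=1): N1=0, N2=0, N3=0, N4=1, giving Y=1. Observed 0.
Test 1: faults giving observed 0 are {N1 stuck-at-1, N2 stuck-at-1, N3 stuck-at-1, N4 stuck-at-0}.
Test 2 (in0=1, in1=0, in2=0, in3=0): fault-free N1=0, N2=0, N3=0, N4=1 → 1; observed 1. Eliminates N1 stuck-at-1, N3 stuck-at-1, N4 stuck-at-0.
Only N2 stuck-at-1 is consistent with every test.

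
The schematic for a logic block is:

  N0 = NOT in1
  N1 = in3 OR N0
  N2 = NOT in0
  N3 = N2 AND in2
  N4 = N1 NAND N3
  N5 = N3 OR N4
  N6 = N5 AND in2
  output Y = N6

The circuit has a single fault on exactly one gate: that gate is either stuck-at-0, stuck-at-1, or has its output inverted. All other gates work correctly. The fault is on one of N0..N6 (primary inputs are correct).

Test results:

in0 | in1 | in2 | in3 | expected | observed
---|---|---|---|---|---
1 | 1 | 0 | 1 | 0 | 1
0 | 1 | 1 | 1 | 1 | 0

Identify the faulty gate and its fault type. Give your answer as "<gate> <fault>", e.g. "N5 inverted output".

N6 inverted output

Fault-free values for test 1 (in0=1, in1=1, in2=0, in3=1): N0=0, N1=1, N2=0, N3=0, N4=1, N5=1, N6=0, giving Y=0. Observed 1.
Test 1: faults giving observed 1 are {N6 stuck-at-1, N6 inverted output}.
Test 2 (in0=0, in1=1, in2=1, in3=1): fault-free N0=0, N1=1, N2=1, N3=1, N4=0, N5=1, N6=1 → 1; observed 0. Eliminates N6 stuck-at-1.
Only N6 inverted output is consistent with every test.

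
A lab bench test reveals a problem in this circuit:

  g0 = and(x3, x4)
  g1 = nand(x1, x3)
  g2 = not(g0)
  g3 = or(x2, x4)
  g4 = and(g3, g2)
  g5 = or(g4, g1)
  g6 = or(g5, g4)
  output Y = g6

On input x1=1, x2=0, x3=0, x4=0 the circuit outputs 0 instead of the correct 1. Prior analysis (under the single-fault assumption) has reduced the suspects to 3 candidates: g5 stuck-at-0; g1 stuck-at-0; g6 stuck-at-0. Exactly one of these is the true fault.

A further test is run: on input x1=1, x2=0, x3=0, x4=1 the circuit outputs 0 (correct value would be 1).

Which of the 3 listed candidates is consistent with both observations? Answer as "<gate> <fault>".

g6 stuck-at-0

Evaluate each candidate on input x1=1, x2=0, x3=0, x4=1:
  g5 stuck-at-0: g0=0, g1=1, g2=1, g3=1, g4=1, g5=0 [stuck-at-0], g6=1 → 1 — eliminated
  g1 stuck-at-0: g0=0, g1=0 [stuck-at-0], g2=1, g3=1, g4=1, g5=1, g6=1 → 1 — eliminated
  g6 stuck-at-0: g0=0, g1=1, g2=1, g3=1, g4=1, g5=1, g6=0 [stuck-at-0] → 0 — matches
Only g6 stuck-at-0 reproduces the observed 0.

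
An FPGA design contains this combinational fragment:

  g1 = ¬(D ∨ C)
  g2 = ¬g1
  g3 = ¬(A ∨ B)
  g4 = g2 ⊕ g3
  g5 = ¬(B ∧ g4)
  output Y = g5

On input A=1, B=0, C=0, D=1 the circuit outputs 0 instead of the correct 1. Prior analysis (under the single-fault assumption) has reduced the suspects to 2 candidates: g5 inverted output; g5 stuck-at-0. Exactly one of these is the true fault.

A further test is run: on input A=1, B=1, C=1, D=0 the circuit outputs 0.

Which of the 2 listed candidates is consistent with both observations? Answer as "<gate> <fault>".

Evaluate each candidate on input A=1, B=1, C=1, D=0:
  g5 inverted output: g1=0, g2=1, g3=0, g4=1, g5=1 [inverted output] → 1 — eliminated
  g5 stuck-at-0: g1=0, g2=1, g3=0, g4=1, g5=0 [stuck-at-0] → 0 — matches
Only g5 stuck-at-0 reproduces the observed 0.

g5 stuck-at-0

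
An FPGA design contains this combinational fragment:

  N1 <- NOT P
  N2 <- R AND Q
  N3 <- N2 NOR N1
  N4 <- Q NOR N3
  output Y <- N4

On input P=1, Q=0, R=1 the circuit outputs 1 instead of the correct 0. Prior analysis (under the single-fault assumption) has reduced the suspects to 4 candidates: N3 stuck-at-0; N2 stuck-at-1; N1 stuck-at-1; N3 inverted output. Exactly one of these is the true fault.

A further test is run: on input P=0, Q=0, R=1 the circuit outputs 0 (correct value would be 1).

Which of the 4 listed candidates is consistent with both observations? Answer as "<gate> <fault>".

Evaluate each candidate on input P=0, Q=0, R=1:
  N3 stuck-at-0: N1=1, N2=0, N3=0 [stuck-at-0], N4=1 → 1 — eliminated
  N2 stuck-at-1: N1=1, N2=1 [stuck-at-1], N3=0, N4=1 → 1 — eliminated
  N1 stuck-at-1: N1=1 [stuck-at-1], N2=0, N3=0, N4=1 → 1 — eliminated
  N3 inverted output: N1=1, N2=0, N3=1 [inverted output], N4=0 → 0 — matches
Only N3 inverted output reproduces the observed 0.

N3 inverted output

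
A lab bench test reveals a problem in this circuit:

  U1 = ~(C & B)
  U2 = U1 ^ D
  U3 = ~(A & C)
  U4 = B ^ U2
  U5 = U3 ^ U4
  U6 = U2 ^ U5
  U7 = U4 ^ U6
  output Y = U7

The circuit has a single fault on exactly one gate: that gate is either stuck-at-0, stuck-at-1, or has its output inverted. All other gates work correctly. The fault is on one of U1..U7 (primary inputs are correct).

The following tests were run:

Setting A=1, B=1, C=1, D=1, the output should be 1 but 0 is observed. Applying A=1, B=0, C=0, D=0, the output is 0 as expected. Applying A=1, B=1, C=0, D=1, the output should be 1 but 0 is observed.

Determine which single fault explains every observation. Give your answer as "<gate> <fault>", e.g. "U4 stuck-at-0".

U7 stuck-at-0

Fault-free values for test 1 (A=1, B=1, C=1, D=1): U1=0, U2=1, U3=0, U4=0, U5=0, U6=1, U7=1, giving Y=1. Observed 0.
Test 1: faults giving observed 0 are {U1 stuck-at-1, U1 inverted output, U2 stuck-at-0, U2 inverted output, U3 stuck-at-1, U3 inverted output, U5 stuck-at-1, U5 inverted output, U6 stuck-at-0, U6 inverted output, U7 stuck-at-0, U7 inverted output}.
Test 2 (A=1, B=0, C=0, D=0): fault-free U1=1, U2=1, U3=1, U4=1, U5=0, U6=1, U7=0 → 0; observed 0. Eliminates U1 inverted output, U2 stuck-at-0, U2 inverted output, U3 inverted output, U5 stuck-at-1, U5 inverted output, U6 stuck-at-0, U6 inverted output, U7 inverted output.
Test 3 (A=1, B=1, C=0, D=1): fault-free U1=1, U2=0, U3=1, U4=1, U5=0, U6=0, U7=1 → 1; observed 0. Eliminates U1 stuck-at-1, U3 stuck-at-1.
Only U7 stuck-at-0 is consistent with every test.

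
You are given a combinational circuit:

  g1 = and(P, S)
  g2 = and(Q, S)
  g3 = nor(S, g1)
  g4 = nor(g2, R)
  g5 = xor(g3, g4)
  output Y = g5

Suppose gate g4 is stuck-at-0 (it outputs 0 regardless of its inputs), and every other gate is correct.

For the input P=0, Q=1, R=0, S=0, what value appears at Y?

Propagate with g4 forced: g1=0, g2=0, g3=1, g4=0 [stuck-at-0], g5=1.
So Y = 1. (Without the fault it would be 0.)

1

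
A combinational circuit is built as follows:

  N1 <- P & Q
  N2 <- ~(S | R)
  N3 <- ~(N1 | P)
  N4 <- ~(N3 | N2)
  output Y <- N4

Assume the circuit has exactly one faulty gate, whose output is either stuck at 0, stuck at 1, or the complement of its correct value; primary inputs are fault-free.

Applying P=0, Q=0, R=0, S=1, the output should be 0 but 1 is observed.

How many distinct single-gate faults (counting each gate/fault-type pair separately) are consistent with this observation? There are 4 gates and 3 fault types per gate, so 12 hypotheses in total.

Fault-free: N1=0, N2=0, N3=1, N4=0 → 0. Observed 1.
  N1 stuck-at-0: output 0 ✗
  N1 stuck-at-1: output 1 ✓
  N1 inverted output: output 1 ✓
  N2 stuck-at-0: output 0 ✗
  N2 stuck-at-1: output 0 ✗
  N2 inverted output: output 0 ✗
  N3 stuck-at-0: output 1 ✓
  N3 stuck-at-1: output 0 ✗
  N3 inverted output: output 1 ✓
  N4 stuck-at-0: output 0 ✗
  N4 stuck-at-1: output 1 ✓
  N4 inverted output: output 1 ✓
Consistent faults: {N1 stuck-at-1, N1 inverted output, N3 stuck-at-0, N3 inverted output, N4 stuck-at-1, N4 inverted output} — 6 in all.

6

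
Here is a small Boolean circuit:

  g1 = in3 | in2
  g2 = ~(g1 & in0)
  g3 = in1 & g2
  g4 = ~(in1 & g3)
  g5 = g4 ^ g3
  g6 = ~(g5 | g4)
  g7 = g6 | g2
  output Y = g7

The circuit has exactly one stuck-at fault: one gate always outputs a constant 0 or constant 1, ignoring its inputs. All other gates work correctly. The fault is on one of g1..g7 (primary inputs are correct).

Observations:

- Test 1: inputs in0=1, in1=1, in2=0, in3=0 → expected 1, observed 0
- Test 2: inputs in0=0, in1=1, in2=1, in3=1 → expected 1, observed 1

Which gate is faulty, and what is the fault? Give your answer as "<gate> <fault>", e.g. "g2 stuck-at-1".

Fault-free values for test 1 (in0=1, in1=1, in2=0, in3=0): g1=0, g2=1, g3=1, g4=0, g5=1, g6=0, g7=1, giving Y=1. Observed 0.
Test 1: faults giving observed 0 are {g1 stuck-at-1, g2 stuck-at-0, g7 stuck-at-0}.
Test 2 (in0=0, in1=1, in2=1, in3=1): fault-free g1=1, g2=1, g3=1, g4=0, g5=1, g6=0, g7=1 → 1; observed 1. Eliminates g2 stuck-at-0, g7 stuck-at-0.
Only g1 stuck-at-1 is consistent with every test.

g1 stuck-at-1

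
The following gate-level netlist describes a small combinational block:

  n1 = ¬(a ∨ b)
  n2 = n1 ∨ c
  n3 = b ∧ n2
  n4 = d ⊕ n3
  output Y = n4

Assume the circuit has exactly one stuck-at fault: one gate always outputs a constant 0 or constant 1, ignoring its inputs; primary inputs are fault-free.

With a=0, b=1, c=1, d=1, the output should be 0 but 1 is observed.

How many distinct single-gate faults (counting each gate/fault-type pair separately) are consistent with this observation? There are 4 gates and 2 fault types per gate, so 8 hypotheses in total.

3

Fault-free: n1=0, n2=1, n3=1, n4=0 → 0. Observed 1.
  n1 stuck-at-0: output 0 ✗
  n1 stuck-at-1: output 0 ✗
  n2 stuck-at-0: output 1 ✓
  n2 stuck-at-1: output 0 ✗
  n3 stuck-at-0: output 1 ✓
  n3 stuck-at-1: output 0 ✗
  n4 stuck-at-0: output 0 ✗
  n4 stuck-at-1: output 1 ✓
Consistent faults: {n2 stuck-at-0, n3 stuck-at-0, n4 stuck-at-1} — 3 in all.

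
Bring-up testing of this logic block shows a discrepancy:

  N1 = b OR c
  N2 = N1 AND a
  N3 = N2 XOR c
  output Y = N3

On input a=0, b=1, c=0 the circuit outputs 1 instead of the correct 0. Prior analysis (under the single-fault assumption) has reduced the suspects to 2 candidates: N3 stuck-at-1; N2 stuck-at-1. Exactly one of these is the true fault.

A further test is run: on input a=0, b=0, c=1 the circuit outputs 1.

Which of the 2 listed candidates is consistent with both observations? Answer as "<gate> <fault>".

N3 stuck-at-1

Evaluate each candidate on input a=0, b=0, c=1:
  N3 stuck-at-1: N1=1, N2=0, N3=1 [stuck-at-1] → 1 — matches
  N2 stuck-at-1: N1=1, N2=1 [stuck-at-1], N3=0 → 0 — eliminated
Only N3 stuck-at-1 reproduces the observed 1.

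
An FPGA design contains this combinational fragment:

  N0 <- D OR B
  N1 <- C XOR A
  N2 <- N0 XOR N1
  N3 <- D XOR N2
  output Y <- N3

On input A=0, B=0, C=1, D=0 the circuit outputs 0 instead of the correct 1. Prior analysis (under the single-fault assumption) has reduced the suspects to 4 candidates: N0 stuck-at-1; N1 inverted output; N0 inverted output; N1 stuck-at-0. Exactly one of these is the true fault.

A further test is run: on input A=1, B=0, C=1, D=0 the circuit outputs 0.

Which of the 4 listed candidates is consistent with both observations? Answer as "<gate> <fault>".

Evaluate each candidate on input A=1, B=0, C=1, D=0:
  N0 stuck-at-1: N0=1 [stuck-at-1], N1=0, N2=1, N3=1 → 1 — eliminated
  N1 inverted output: N0=0, N1=1 [inverted output], N2=1, N3=1 → 1 — eliminated
  N0 inverted output: N0=1 [inverted output], N1=0, N2=1, N3=1 → 1 — eliminated
  N1 stuck-at-0: N0=0, N1=0 [stuck-at-0], N2=0, N3=0 → 0 — matches
Only N1 stuck-at-0 reproduces the observed 0.

N1 stuck-at-0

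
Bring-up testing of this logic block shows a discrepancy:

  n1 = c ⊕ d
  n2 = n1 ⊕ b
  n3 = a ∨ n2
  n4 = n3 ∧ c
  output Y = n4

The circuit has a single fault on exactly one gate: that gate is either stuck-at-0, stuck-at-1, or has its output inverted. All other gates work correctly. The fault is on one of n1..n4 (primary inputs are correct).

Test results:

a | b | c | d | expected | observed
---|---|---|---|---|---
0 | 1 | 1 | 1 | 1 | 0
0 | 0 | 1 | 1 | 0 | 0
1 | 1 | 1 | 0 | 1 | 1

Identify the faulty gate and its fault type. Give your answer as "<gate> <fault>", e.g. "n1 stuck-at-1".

n2 stuck-at-0

Fault-free values for test 1 (a=0, b=1, c=1, d=1): n1=0, n2=1, n3=1, n4=1, giving Y=1. Observed 0.
Test 1: faults giving observed 0 are {n1 stuck-at-1, n1 inverted output, n2 stuck-at-0, n2 inverted output, n3 stuck-at-0, n3 inverted output, n4 stuck-at-0, n4 inverted output}.
Test 2 (a=0, b=0, c=1, d=1): fault-free n1=0, n2=0, n3=0, n4=0 → 0; observed 0. Eliminates n1 stuck-at-1, n1 inverted output, n2 inverted output, n3 inverted output, n4 inverted output.
Test 3 (a=1, b=1, c=1, d=0): fault-free n1=1, n2=0, n3=1, n4=1 → 1; observed 1. Eliminates n3 stuck-at-0, n4 stuck-at-0.
Only n2 stuck-at-0 is consistent with every test.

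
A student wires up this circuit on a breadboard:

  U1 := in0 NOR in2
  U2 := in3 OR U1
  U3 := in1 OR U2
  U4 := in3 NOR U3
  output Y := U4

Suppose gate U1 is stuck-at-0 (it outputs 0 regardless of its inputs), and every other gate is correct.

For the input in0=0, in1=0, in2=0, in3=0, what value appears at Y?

Propagate with U1 forced: U1=0 [stuck-at-0], U2=0, U3=0, U4=1.
So Y = 1. (Without the fault it would be 0.)

1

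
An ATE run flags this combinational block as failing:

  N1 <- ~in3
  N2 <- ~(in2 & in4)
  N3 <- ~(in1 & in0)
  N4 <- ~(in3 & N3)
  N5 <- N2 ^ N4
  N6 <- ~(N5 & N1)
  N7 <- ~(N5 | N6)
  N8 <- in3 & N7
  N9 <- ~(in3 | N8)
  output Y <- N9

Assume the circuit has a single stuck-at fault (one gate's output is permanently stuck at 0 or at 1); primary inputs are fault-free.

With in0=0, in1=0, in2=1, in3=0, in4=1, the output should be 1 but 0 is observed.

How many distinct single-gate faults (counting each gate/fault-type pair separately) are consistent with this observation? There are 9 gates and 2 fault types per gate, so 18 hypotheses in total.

2

Fault-free: N1=1, N2=0, N3=1, N4=1, N5=1, N6=0, N7=0, N8=0, N9=1 → 1. Observed 0.
  N1: none of the 2 fault types match ✗
  N2: none of the 2 fault types match ✗
  N3: none of the 2 fault types match ✗
  N4: none of the 2 fault types match ✗
  N5: none of the 2 fault types match ✗
  N6: none of the 2 fault types match ✗
  N7: none of the 2 fault types match ✗
  N8: stuck-at-1 ✓; others ✗
  N9: stuck-at-0 ✓; others ✗
Consistent faults: {N8 stuck-at-1, N9 stuck-at-0} — 2 in all.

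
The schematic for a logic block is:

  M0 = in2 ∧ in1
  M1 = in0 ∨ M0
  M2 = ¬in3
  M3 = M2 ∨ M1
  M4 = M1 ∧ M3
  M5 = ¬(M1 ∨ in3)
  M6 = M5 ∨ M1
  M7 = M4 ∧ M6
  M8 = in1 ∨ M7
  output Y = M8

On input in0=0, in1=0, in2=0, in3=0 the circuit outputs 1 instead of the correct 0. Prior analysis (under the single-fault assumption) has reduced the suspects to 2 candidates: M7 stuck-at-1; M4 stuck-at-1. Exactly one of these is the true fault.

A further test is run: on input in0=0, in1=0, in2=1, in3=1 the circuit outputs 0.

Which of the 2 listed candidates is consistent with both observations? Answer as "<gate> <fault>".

Evaluate each candidate on input in0=0, in1=0, in2=1, in3=1:
  M7 stuck-at-1: M0=0, M1=0, M2=0, M3=0, M4=0, M5=0, M6=0, M7=1 [stuck-at-1], M8=1 → 1 — eliminated
  M4 stuck-at-1: M0=0, M1=0, M2=0, M3=0, M4=1 [stuck-at-1], M5=0, M6=0, M7=0, M8=0 → 0 — matches
Only M4 stuck-at-1 reproduces the observed 0.

M4 stuck-at-1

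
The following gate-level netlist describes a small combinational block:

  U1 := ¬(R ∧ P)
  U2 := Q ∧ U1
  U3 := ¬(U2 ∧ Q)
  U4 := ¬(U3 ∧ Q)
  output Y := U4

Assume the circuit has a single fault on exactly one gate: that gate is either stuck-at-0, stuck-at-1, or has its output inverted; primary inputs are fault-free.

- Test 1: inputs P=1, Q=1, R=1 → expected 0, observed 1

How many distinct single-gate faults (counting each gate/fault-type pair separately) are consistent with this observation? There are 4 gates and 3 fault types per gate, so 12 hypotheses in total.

Fault-free: U1=0, U2=0, U3=1, U4=0 → 0. Observed 1.
  U1 stuck-at-0: output 0 ✗
  U1 stuck-at-1: output 1 ✓
  U1 inverted output: output 1 ✓
  U2 stuck-at-0: output 0 ✗
  U2 stuck-at-1: output 1 ✓
  U2 inverted output: output 1 ✓
  U3 stuck-at-0: output 1 ✓
  U3 stuck-at-1: output 0 ✗
  U3 inverted output: output 1 ✓
  U4 stuck-at-0: output 0 ✗
  U4 stuck-at-1: output 1 ✓
  U4 inverted output: output 1 ✓
Consistent faults: {U1 stuck-at-1, U1 inverted output, U2 stuck-at-1, U2 inverted output, U3 stuck-at-0, U3 inverted output, U4 stuck-at-1, U4 inverted output} — 8 in all.

8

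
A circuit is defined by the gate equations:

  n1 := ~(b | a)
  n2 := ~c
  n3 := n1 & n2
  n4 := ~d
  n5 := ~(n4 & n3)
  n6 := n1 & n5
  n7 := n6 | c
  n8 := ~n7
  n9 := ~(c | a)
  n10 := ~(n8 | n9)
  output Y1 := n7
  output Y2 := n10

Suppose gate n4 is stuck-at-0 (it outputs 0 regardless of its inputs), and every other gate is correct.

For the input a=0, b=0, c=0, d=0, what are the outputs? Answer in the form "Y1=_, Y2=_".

Propagate with n4 forced: n1=1, n2=1, n3=1, n4=0 [stuck-at-0], n5=1, n6=1, n7=1, n8=0, n9=1, n10=0.
So the outputs are Y1=1, Y2=0. (Without the fault they would be Y1=0, Y2=0.)

Y1=1, Y2=0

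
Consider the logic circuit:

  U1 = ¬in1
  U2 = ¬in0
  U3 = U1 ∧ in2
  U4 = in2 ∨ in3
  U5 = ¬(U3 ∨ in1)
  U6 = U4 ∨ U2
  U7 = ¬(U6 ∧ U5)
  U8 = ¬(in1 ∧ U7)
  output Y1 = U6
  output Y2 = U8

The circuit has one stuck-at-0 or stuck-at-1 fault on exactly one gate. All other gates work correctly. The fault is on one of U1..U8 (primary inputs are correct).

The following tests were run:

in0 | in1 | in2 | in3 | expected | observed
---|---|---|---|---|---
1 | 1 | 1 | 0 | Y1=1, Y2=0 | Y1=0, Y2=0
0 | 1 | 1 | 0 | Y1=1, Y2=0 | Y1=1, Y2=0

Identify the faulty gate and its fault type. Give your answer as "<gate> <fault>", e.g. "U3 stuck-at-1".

U4 stuck-at-0

Fault-free values for test 1 (in0=1, in1=1, in2=1, in3=0): U1=0, U2=0, U3=0, U4=1, U5=0, U6=1, U7=1, U8=0, giving Y1=1, Y2=0. Observed Y1=0, Y2=0.
Test 1: faults giving observed Y1=0, Y2=0 are {U4 stuck-at-0, U6 stuck-at-0}.
Test 2 (in0=0, in1=1, in2=1, in3=0): fault-free U1=0, U2=1, U3=0, U4=1, U5=0, U6=1, U7=1, U8=0 → Y1=1, Y2=0; observed Y1=1, Y2=0. Eliminates U6 stuck-at-0.
Only U4 stuck-at-0 is consistent with every test.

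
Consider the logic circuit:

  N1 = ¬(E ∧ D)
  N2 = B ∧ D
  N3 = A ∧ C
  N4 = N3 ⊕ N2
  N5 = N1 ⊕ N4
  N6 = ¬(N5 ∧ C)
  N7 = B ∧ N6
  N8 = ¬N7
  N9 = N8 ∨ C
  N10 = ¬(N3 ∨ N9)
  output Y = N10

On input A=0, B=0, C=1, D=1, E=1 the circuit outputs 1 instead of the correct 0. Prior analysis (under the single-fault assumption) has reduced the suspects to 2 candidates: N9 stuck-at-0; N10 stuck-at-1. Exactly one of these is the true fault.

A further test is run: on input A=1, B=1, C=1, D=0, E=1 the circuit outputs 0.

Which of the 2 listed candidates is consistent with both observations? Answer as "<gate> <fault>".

Evaluate each candidate on input A=1, B=1, C=1, D=0, E=1:
  N9 stuck-at-0: N1=1, N2=0, N3=1, N4=1, N5=0, N6=1, N7=1, N8=0, N9=0 [stuck-at-0], N10=0 → 0 — matches
  N10 stuck-at-1: N1=1, N2=0, N3=1, N4=1, N5=0, N6=1, N7=1, N8=0, N9=1, N10=1 [stuck-at-1] → 1 — eliminated
Only N9 stuck-at-0 reproduces the observed 0.

N9 stuck-at-0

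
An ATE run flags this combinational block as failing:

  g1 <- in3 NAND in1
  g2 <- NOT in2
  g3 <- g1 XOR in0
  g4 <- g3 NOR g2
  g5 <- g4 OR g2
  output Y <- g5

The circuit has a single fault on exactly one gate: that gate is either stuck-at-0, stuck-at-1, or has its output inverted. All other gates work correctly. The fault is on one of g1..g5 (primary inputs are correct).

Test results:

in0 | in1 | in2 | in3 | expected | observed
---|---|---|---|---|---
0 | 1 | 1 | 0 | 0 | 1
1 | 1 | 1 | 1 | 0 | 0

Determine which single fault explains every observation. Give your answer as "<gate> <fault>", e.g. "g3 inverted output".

g1 stuck-at-0

Fault-free values for test 1 (in0=0, in1=1, in2=1, in3=0): g1=1, g2=0, g3=1, g4=0, g5=0, giving Y=0. Observed 1.
Test 1: faults giving observed 1 are {g1 stuck-at-0, g1 inverted output, g2 stuck-at-1, g2 inverted output, g3 stuck-at-0, g3 inverted output, g4 stuck-at-1, g4 inverted output, g5 stuck-at-1, g5 inverted output}.
Test 2 (in0=1, in1=1, in2=1, in3=1): fault-free g1=0, g2=0, g3=1, g4=0, g5=0 → 0; observed 0. Eliminates g1 inverted output, g2 stuck-at-1, g2 inverted output, g3 stuck-at-0, g3 inverted output, g4 stuck-at-1, g4 inverted output, g5 stuck-at-1, g5 inverted output.
Only g1 stuck-at-0 is consistent with every test.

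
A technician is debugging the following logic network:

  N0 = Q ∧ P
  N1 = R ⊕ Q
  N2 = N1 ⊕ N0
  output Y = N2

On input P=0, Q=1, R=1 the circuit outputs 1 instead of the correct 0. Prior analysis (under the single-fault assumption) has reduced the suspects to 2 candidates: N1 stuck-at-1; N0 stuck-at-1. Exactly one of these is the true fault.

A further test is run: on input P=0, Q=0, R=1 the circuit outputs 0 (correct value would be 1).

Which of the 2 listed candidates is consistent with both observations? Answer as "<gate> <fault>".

N0 stuck-at-1

Evaluate each candidate on input P=0, Q=0, R=1:
  N1 stuck-at-1: N0=0, N1=1 [stuck-at-1], N2=1 → 1 — eliminated
  N0 stuck-at-1: N0=1 [stuck-at-1], N1=1, N2=0 → 0 — matches
Only N0 stuck-at-1 reproduces the observed 0.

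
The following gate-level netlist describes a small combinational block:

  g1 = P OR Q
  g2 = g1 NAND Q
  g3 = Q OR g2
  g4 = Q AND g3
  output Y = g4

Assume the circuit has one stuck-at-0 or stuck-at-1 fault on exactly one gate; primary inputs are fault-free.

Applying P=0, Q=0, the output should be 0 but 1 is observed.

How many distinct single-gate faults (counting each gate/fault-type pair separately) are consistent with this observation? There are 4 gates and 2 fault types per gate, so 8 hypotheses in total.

Fault-free: g1=0, g2=1, g3=1, g4=0 → 0. Observed 1.
  g1 stuck-at-0: output 0 ✗
  g1 stuck-at-1: output 0 ✗
  g2 stuck-at-0: output 0 ✗
  g2 stuck-at-1: output 0 ✗
  g3 stuck-at-0: output 0 ✗
  g3 stuck-at-1: output 0 ✗
  g4 stuck-at-0: output 0 ✗
  g4 stuck-at-1: output 1 ✓
Consistent faults: {g4 stuck-at-1} — 1 in all.

1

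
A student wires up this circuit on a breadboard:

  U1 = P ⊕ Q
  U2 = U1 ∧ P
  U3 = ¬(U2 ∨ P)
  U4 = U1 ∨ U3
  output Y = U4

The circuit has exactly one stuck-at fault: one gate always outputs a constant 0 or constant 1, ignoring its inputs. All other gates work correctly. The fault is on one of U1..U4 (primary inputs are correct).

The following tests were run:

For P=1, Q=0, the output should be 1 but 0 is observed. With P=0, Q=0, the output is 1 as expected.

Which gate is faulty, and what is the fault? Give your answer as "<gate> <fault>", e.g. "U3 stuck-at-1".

U1 stuck-at-0

Fault-free values for test 1 (P=1, Q=0): U1=1, U2=1, U3=0, U4=1, giving Y=1. Observed 0.
Test 1: faults giving observed 0 are {U1 stuck-at-0, U4 stuck-at-0}.
Test 2 (P=0, Q=0): fault-free U1=0, U2=0, U3=1, U4=1 → 1; observed 1. Eliminates U4 stuck-at-0.
Only U1 stuck-at-0 is consistent with every test.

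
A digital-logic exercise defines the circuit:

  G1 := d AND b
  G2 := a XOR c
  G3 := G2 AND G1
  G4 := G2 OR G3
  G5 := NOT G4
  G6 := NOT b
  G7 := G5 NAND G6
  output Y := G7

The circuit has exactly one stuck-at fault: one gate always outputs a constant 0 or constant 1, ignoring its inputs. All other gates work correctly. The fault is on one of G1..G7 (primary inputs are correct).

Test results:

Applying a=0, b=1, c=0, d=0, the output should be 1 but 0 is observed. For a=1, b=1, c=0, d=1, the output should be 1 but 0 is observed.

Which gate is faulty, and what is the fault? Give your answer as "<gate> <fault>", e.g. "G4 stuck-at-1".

Fault-free values for test 1 (a=0, b=1, c=0, d=0): G1=0, G2=0, G3=0, G4=0, G5=1, G6=0, G7=1, giving Y=1. Observed 0.
Test 1: faults giving observed 0 are {G6 stuck-at-1, G7 stuck-at-0}.
Test 2 (a=1, b=1, c=0, d=1): fault-free G1=1, G2=1, G3=1, G4=1, G5=0, G6=0, G7=1 → 1; observed 0. Eliminates G6 stuck-at-1.
Only G7 stuck-at-0 is consistent with every test.

G7 stuck-at-0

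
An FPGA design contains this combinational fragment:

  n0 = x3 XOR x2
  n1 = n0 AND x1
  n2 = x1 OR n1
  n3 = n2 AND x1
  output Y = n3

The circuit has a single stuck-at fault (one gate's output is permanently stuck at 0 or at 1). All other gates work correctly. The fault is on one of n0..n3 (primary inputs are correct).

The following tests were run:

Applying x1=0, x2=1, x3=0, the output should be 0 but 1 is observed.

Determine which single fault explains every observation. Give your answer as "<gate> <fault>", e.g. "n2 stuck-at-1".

n3 stuck-at-1

Fault-free values for test 1 (x1=0, x2=1, x3=0): n0=1, n1=0, n2=0, n3=0, giving Y=0. Observed 1.
Test 1: faults giving observed 1 are {n3 stuck-at-1}.
Only n3 stuck-at-1 is consistent with every test.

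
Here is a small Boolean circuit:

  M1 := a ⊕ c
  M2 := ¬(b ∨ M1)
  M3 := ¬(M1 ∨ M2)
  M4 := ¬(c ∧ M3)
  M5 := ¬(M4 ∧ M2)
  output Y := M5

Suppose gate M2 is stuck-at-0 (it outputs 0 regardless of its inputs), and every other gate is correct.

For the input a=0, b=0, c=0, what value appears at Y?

1

Propagate with M2 forced: M1=0, M2=0 [stuck-at-0], M3=1, M4=1, M5=1.
So Y = 1. (Without the fault it would be 0.)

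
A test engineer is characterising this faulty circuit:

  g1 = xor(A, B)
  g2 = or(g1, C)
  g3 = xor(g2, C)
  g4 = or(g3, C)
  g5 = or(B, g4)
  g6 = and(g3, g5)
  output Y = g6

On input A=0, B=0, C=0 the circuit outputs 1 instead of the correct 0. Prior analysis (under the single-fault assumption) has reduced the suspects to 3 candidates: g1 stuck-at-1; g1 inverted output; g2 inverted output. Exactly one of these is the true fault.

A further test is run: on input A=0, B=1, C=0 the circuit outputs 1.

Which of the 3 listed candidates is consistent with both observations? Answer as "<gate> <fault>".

Evaluate each candidate on input A=0, B=1, C=0:
  g1 stuck-at-1: g1=1 [stuck-at-1], g2=1, g3=1, g4=1, g5=1, g6=1 → 1 — matches
  g1 inverted output: g1=0 [inverted output], g2=0, g3=0, g4=0, g5=1, g6=0 → 0 — eliminated
  g2 inverted output: g1=1, g2=0 [inverted output], g3=0, g4=0, g5=1, g6=0 → 0 — eliminated
Only g1 stuck-at-1 reproduces the observed 1.

g1 stuck-at-1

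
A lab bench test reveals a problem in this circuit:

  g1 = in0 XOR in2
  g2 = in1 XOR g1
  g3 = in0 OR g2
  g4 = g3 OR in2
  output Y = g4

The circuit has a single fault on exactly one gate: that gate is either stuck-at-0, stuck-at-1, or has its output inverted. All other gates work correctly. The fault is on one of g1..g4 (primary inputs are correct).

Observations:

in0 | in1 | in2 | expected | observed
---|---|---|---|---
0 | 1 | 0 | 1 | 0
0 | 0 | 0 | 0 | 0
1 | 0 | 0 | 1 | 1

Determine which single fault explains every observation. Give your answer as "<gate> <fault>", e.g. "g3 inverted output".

g2 stuck-at-0

Fault-free values for test 1 (in0=0, in1=1, in2=0): g1=0, g2=1, g3=1, g4=1, giving Y=1. Observed 0.
Test 1: faults giving observed 0 are {g1 stuck-at-1, g1 inverted output, g2 stuck-at-0, g2 inverted output, g3 stuck-at-0, g3 inverted output, g4 stuck-at-0, g4 inverted output}.
Test 2 (in0=0, in1=0, in2=0): fault-free g1=0, g2=0, g3=0, g4=0 → 0; observed 0. Eliminates g1 stuck-at-1, g1 inverted output, g2 inverted output, g3 inverted output, g4 inverted output.
Test 3 (in0=1, in1=0, in2=0): fault-free g1=1, g2=1, g3=1, g4=1 → 1; observed 1. Eliminates g3 stuck-at-0, g4 stuck-at-0.
Only g2 stuck-at-0 is consistent with every test.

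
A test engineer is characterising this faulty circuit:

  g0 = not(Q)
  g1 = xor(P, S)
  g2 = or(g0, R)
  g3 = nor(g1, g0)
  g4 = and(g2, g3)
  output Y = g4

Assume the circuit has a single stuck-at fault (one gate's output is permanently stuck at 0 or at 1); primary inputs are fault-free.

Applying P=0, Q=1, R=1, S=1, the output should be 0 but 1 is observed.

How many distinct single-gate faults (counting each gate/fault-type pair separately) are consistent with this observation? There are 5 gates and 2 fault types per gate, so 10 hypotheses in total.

3

Fault-free: g0=0, g1=1, g2=1, g3=0, g4=0 → 0. Observed 1.
  g0 stuck-at-0: output 0 ✗
  g0 stuck-at-1: output 0 ✗
  g1 stuck-at-0: output 1 ✓
  g1 stuck-at-1: output 0 ✗
  g2 stuck-at-0: output 0 ✗
  g2 stuck-at-1: output 0 ✗
  g3 stuck-at-0: output 0 ✗
  g3 stuck-at-1: output 1 ✓
  g4 stuck-at-0: output 0 ✗
  g4 stuck-at-1: output 1 ✓
Consistent faults: {g1 stuck-at-0, g3 stuck-at-1, g4 stuck-at-1} — 3 in all.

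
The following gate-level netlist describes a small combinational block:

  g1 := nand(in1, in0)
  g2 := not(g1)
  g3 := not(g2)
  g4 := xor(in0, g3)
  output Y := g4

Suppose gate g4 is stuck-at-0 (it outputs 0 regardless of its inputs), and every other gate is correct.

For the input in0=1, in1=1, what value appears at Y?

0

Propagate with g4 forced: g1=0, g2=1, g3=0, g4=0 [stuck-at-0].
So Y = 0. (Without the fault it would be 1.)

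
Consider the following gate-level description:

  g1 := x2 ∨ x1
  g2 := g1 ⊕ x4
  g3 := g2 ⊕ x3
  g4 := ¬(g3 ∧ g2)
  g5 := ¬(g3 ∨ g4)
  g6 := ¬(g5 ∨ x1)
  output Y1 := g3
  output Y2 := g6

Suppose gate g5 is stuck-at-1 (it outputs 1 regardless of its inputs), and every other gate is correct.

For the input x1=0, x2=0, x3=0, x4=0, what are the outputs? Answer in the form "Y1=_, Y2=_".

Y1=0, Y2=0

Propagate with g5 forced: g1=0, g2=0, g3=0, g4=1, g5=1 [stuck-at-1], g6=0.
So the outputs are Y1=0, Y2=0. (Without the fault they would be Y1=0, Y2=1.)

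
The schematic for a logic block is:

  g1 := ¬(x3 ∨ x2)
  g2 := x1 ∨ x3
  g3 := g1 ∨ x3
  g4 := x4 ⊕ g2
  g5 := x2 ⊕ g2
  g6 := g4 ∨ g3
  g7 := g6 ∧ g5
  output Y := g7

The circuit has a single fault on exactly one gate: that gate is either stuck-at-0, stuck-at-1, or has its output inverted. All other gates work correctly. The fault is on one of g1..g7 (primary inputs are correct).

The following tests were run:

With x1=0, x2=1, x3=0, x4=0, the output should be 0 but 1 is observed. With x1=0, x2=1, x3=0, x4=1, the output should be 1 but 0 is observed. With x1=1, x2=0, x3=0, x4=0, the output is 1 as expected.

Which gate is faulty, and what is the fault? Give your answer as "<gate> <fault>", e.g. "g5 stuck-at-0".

Fault-free values for test 1 (x1=0, x2=1, x3=0, x4=0): g1=0, g2=0, g3=0, g4=0, g5=1, g6=0, g7=0, giving Y=0. Observed 1.
Test 1: faults giving observed 1 are {g1 stuck-at-1, g1 inverted output, g3 stuck-at-1, g3 inverted output, g4 stuck-at-1, g4 inverted output, g6 stuck-at-1, g6 inverted output, g7 stuck-at-1, g7 inverted output}.
Test 2 (x1=0, x2=1, x3=0, x4=1): fault-free g1=0, g2=0, g3=0, g4=1, g5=1, g6=1, g7=1 → 1; observed 0. Eliminates g1 stuck-at-1, g1 inverted output, g3 stuck-at-1, g3 inverted output, g4 stuck-at-1, g6 stuck-at-1, g7 stuck-at-1.
Test 3 (x1=1, x2=0, x3=0, x4=0): fault-free g1=1, g2=1, g3=1, g4=1, g5=1, g6=1, g7=1 → 1; observed 1. Eliminates g6 inverted output, g7 inverted output.
Only g4 inverted output is consistent with every test.

g4 inverted output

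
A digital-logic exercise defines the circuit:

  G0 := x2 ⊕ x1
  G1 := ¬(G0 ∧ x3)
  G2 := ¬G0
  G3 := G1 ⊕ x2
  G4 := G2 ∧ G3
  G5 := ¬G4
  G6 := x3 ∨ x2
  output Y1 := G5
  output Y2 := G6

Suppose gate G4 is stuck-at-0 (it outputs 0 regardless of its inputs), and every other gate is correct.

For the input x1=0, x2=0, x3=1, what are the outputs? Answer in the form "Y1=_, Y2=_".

Y1=1, Y2=1

Propagate with G4 forced: G0=0, G1=1, G2=1, G3=1, G4=0 [stuck-at-0], G5=1, G6=1.
So the outputs are Y1=1, Y2=1. (Without the fault they would be Y1=0, Y2=1.)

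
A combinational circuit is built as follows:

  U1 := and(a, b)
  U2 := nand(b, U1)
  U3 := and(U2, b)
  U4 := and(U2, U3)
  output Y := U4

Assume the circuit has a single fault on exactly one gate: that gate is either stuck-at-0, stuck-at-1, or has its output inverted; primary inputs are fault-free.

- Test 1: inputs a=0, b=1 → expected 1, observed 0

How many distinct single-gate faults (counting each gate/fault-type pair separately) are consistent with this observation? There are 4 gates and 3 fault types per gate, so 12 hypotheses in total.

8

Fault-free: U1=0, U2=1, U3=1, U4=1 → 1. Observed 0.
  U1 stuck-at-0: output 1 ✗
  U1 stuck-at-1: output 0 ✓
  U1 inverted output: output 0 ✓
  U2 stuck-at-0: output 0 ✓
  U2 stuck-at-1: output 1 ✗
  U2 inverted output: output 0 ✓
  U3 stuck-at-0: output 0 ✓
  U3 stuck-at-1: output 1 ✗
  U3 inverted output: output 0 ✓
  U4 stuck-at-0: output 0 ✓
  U4 stuck-at-1: output 1 ✗
  U4 inverted output: output 0 ✓
Consistent faults: {U1 stuck-at-1, U1 inverted output, U2 stuck-at-0, U2 inverted output, U3 stuck-at-0, U3 inverted output, U4 stuck-at-0, U4 inverted output} — 8 in all.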